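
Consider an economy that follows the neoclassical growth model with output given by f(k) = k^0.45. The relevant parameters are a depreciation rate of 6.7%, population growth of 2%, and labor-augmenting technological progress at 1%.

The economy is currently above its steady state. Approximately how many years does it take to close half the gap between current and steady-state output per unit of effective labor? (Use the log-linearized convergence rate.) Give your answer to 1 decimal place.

Near the steady state the convergence rate is λ = (1 − α)(n + g + δ).
λ = (1 − 0.45) × 0.097 = 0.55 × 0.097 = 0.05335
Half-life = ln 2 / λ = 0.6931 / 0.05335 ≈ 12.99 years

half-life ≈ 13.0 years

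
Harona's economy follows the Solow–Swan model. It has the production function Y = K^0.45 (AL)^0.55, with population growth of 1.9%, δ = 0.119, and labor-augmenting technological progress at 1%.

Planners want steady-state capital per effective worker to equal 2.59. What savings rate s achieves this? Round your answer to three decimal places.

s ≈ 0.250

At the steady state, Δk = 0, so s·k^α = (n + g + δ)·k.
So s / (n + g + δ) = (k*)^(1−α) = 2.59^0.55 = 1.6878.
Therefore s = 1.6878 × (n + g + δ) = 1.6878 × 0.148 = 0.2498.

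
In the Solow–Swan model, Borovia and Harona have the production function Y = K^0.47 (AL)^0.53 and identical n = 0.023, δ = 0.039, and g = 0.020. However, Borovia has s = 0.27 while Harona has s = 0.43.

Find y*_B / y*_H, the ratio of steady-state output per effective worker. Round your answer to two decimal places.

y*_B / y*_H ≈ 0.66

Steady-state y* = [s/(n + g + δ)]^(α/(1−α)), so the ratio is [ (s_B/(n + g + δ)_B) / (s_H/(n + g + δ)_H) ]^0.8868.
s_B/(n + g + δ)_B = 0.27/0.082 = 3.2927; s_H/(n + g + δ)_H = 0.43/0.082 = 5.2439.
Ratio = (3.2927/5.2439)^0.8868 = 0.6279^0.8868 ≈ 0.6619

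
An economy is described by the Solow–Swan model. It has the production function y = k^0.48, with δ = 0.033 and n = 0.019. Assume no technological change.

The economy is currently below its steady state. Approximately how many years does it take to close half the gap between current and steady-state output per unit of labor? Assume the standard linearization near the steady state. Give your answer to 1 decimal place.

half-life ≈ 25.6 years

Near the steady state the convergence rate is λ = (1 − α)(n + δ).
λ = (1 − 0.48) × 0.052 = 0.52 × 0.052 = 0.02704
Half-life = ln 2 / λ = 0.6931 / 0.02704 ≈ 25.63 years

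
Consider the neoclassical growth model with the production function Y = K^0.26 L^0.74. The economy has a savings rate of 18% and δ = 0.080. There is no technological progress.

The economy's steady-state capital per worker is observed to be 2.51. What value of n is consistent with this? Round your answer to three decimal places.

In steady state, investment equals break-even investment: s·k^α = (n + δ)·k.
So s / (n + δ) = (k*)^(1−α) = 2.51^0.74 = 1.9759.
Therefore n + δ = s / 1.9759 = 0.18 / 1.9759 = 0.0911, so n = 0.0911 − 0.080 = 0.0111.

n ≈ 0.011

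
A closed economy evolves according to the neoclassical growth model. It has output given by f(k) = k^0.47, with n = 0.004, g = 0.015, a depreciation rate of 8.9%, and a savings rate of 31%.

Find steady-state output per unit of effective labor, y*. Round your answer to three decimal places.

In steady state, investment equals break-even investment: s·k^α = (n + g + δ)·k.
Dividing both sides by k: k^(1−α) = s / (n + g + δ).
k^0.53 = 0.31 / (0.004 + 0.015 + 0.089) = 0.31 / 0.108 = 2.8704
k* = 2.8704^(1/0.53) ≈ 7.3121
y* = (k*)^α = 7.3121^0.47 ≈ 2.5474

y* ≈ 2.547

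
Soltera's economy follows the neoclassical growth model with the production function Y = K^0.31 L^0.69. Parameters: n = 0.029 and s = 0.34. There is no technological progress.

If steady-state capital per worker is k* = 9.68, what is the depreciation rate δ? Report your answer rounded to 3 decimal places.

Steady state requires s·f(k) = (n + δ)·k, i.e. s·k^α = (n + δ)·k.
So s / (n + δ) = (k*)^(1−α) = 9.68^0.69 = 4.7891.
Therefore n + δ = s / 4.7891 = 0.34 / 4.7891 = 0.0710, so δ = 0.0710 − 0.029 = 0.0420.

δ ≈ 0.042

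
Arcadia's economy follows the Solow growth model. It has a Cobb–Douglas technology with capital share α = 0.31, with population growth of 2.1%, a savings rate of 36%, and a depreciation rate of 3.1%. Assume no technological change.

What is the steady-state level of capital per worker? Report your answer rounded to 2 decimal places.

k* = 16.51

At the steady state, Δk = 0, so s·k^α = (n + δ)·k.
Rearranging, k^(1−α) = s / (n + δ).
k^0.69 = 0.36 / (0.021 + 0.031) = 0.36 / 0.052 = 6.9231
k* = 6.9231^(1/0.69) ≈ 16.5130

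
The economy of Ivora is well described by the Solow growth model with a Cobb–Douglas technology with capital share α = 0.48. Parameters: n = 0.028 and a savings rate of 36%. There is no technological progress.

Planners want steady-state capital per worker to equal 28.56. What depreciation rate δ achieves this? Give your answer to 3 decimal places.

δ ≈ 0.035

In steady state, investment equals break-even investment: s·k^α = (n + δ)·k.
So s / (n + δ) = (k*)^(1−α) = 28.56^0.52 = 5.7147.
Therefore n + δ = s / 5.7147 = 0.36 / 5.7147 = 0.0630, so δ = 0.0630 − 0.028 = 0.0350.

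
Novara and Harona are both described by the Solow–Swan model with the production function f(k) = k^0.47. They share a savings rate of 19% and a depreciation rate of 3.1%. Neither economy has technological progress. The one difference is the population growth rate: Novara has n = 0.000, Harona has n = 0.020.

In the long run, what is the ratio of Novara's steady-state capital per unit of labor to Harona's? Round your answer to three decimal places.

k*_N / k*_H ≈ 2.558

Steady-state k* = [s/(n + δ)]^(1/(1−α)), so the ratio is [ (s_N/(n + δ)_N) / (s_H/(n + δ)_H) ]^1.8868.
s_N/(n + δ)_N = 0.19/0.031 = 6.1290; s_H/(n + δ)_H = 0.19/0.051 = 3.7255.
Ratio = (6.1290/3.7255)^1.8868 = 1.6451^1.8868 ≈ 2.5581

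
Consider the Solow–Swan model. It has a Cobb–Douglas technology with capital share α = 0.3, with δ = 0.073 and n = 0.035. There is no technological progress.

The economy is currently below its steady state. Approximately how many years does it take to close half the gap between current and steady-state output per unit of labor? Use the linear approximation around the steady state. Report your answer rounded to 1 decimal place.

Near the steady state the convergence rate is λ = (1 − α)(n + δ).
λ = (1 − 0.3) × 0.108 = 0.7 × 0.108 = 0.0756
Half-life = ln 2 / λ = 0.6931 / 0.0756 ≈ 9.17 years

half-life ≈ 9.2 years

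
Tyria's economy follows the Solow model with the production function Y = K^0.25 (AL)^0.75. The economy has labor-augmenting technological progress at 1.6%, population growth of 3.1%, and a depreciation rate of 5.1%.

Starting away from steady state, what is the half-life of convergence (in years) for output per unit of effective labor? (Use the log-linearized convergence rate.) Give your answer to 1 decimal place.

Near the steady state the convergence rate is λ = (1 − α)(n + g + δ).
λ = (1 − 0.25) × 0.098 = 0.75 × 0.098 = 0.0735
Half-life = ln 2 / λ = 0.6931 / 0.0735 ≈ 9.43 years

t_½ ≈ 9.4 years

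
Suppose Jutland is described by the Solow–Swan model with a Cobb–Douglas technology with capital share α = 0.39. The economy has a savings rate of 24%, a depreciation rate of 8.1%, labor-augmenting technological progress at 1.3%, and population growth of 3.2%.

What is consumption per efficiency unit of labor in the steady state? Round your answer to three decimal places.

c* = 1.147

Steady state requires s·f(k) = (n + g + δ)·k, i.e. s·k^α = (n + g + δ)·k.
Dividing both sides by k: k^(1−α) = s / (n + g + δ).
k^0.61 = 0.24 / (0.032 + 0.013 + 0.081) = 0.24 / 0.126 = 1.9048
k* = 1.9048^(1/0.61) ≈ 2.8759
y* = (k*)^α = 2.8759^0.39 ≈ 1.5098
c* = (1 − s)·y* = (1 − 0.24) × 1.5098 ≈ 1.1474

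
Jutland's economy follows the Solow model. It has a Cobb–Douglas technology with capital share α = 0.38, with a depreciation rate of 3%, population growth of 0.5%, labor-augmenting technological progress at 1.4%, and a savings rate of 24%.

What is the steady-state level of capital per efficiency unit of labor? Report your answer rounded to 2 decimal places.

k* = 12.97

At the steady state, Δk = 0, so s·k^α = (n + g + δ)·k.
Dividing both sides by k: k^(1−α) = s / (n + g + δ).
k^0.62 = 0.24 / (0.005 + 0.014 + 0.030) = 0.24 / 0.049 = 4.8980
k* = 4.8980^(1/0.62) ≈ 12.9698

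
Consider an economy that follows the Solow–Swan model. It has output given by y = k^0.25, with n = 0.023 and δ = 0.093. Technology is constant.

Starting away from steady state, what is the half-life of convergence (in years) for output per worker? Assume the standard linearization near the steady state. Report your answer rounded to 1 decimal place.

t_½ ≈ 8.0 years

Near the steady state the convergence rate is λ = (1 − α)(n + δ).
λ = (1 − 0.25) × 0.116 = 0.75 × 0.116 = 0.0870
Half-life = ln 2 / λ = 0.6931 / 0.0870 ≈ 7.97 years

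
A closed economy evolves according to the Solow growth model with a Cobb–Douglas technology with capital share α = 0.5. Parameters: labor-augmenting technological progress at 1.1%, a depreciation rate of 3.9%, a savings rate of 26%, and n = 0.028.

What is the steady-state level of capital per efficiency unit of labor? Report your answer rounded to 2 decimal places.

In steady state, investment equals break-even investment: s·k^α = (n + g + δ)·k.
Dividing both sides by k: k^(1−α) = s / (n + g + δ).
k^0.5 = 0.26 / (0.028 + 0.011 + 0.039) = 0.26 / 0.078 = 3.3333
k* = 3.3333^(1/0.5) ≈ 11.1109

k* ≈ 11.11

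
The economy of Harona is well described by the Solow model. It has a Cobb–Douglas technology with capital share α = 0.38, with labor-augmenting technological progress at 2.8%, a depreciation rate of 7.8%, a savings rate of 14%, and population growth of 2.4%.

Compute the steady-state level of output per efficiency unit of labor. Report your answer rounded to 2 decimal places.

In steady state, investment equals break-even investment: s·k^α = (n + g + δ)·k.
Rearranging, k^(1−α) = s / (n + g + δ).
k^0.62 = 0.14 / (0.024 + 0.028 + 0.078) = 0.14 / 0.130 = 1.0769
k* = 1.0769^(1/0.62) ≈ 1.1269
y* = (k*)^α = 1.1269^0.38 ≈ 1.0464

y* ≈ 1.05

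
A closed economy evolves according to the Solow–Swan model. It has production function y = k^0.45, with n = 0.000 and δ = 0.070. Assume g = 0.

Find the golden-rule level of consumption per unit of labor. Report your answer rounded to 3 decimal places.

At the golden rule, f'(k) = n + δ, so α·k^(α−1) = n + δ and k_gold = (α/(n + δ))^(1/(1−α)).
k_gold = (0.45/0.070)^(1/0.55) = 6.4286^1.8182 ≈ 29.4657
c_gold = f(k_gold) − (n + δ)·k_gold = 4.5835 − 0.070×29.4657 ≈ 2.5209

c_gold ≈ 2.521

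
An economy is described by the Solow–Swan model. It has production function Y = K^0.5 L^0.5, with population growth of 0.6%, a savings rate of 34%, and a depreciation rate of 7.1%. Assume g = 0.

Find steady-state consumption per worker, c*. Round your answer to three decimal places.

c* = 2.914

In steady state, investment equals break-even investment: s·k^α = (n + δ)·k.
Dividing both sides by k: k^(1−α) = s / (n + δ).
k^0.5 = 0.34 / (0.006 + 0.071) = 0.34 / 0.077 = 4.4156
k* = 4.4156^(1/0.5) ≈ 19.4975
y* = (k*)^α = 19.4975^0.5 ≈ 4.4156
c* = (1 − s)·y* = (1 − 0.34) × 4.4156 ≈ 2.9143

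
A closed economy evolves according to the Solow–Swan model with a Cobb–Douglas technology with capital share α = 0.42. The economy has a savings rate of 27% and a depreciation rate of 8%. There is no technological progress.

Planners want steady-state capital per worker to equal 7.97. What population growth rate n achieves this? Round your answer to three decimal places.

n ≈ 0.001

Steady state requires s·f(k) = (n + δ)·k, i.e. s·k^α = (n + δ)·k.
So s / (n + δ) = (k*)^(1−α) = 7.97^0.58 = 3.3331.
Therefore n + δ = s / 3.3331 = 0.27 / 3.3331 = 0.0810, so n = 0.0810 − 0.080 = 0.0010.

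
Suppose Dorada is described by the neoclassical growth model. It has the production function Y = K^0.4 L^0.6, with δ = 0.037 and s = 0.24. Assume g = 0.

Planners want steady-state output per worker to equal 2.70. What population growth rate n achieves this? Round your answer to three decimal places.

n ≈ 0.017

In steady state, investment equals break-even investment: s·k^α = (n + δ)·k.
Since y* = [s/(n + δ)]^(α/(1−α)), we have s/(n + δ) = (y*)^((1−α)/α) = 2.70^1.5 = 4.4366.
Therefore n + δ = s / 4.4366 = 0.24 / 4.4366 = 0.0541, so n = 0.0541 − 0.037 = 0.0171.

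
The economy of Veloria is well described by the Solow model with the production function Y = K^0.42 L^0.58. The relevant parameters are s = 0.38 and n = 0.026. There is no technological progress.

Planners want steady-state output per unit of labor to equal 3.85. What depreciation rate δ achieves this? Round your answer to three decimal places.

δ ≈ 0.033

At the steady state, Δk = 0, so s·k^α = (n + δ)·k.
Since y* = [s/(n + δ)]^(α/(1−α)), we have s/(n + δ) = (y*)^((1−α)/α) = 3.85^1.381 = 6.4346.
Therefore n + δ = s / 6.4346 = 0.38 / 6.4346 = 0.0591, so δ = 0.0591 − 0.026 = 0.0331.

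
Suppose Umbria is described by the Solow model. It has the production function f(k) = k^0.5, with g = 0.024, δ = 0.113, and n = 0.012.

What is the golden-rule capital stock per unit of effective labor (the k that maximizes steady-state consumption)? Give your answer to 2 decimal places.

The golden rule sets f'(k) = n + g + δ, i.e. α·k^(α−1) = n + g + δ.
So k^(1−α) = α / (n + g + δ) = 0.5 / 0.149 = 3.3557.
k_gold = 3.3557^(1/0.5) ≈ 11.2607

k_gold ≈ 11.26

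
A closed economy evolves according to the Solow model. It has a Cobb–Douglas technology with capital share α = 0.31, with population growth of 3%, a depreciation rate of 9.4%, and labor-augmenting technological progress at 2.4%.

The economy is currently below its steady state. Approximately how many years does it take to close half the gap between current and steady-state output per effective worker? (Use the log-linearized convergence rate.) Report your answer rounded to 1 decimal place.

Near the steady state the convergence rate is λ = (1 − α)(n + g + δ).
λ = (1 − 0.31) × 0.148 = 0.69 × 0.148 = 0.10212
Half-life = ln 2 / λ = 0.6931 / 0.10212 ≈ 6.79 years

about 6.8 years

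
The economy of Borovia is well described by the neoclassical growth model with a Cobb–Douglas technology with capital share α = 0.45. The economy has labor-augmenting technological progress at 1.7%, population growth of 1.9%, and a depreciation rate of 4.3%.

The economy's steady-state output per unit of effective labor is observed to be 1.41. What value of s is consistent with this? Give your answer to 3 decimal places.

Steady state requires s·f(k) = (n + g + δ)·k, i.e. s·k^α = (n + g + δ)·k.
Since y* = [s/(n + g + δ)]^(α/(1−α)), we have s/(n + g + δ) = (y*)^((1−α)/α) = 1.41^1.2222 = 1.5219.
Therefore s = 1.5219 × (n + g + δ) = 1.5219 × 0.079 = 0.1202.

s ≈ 0.120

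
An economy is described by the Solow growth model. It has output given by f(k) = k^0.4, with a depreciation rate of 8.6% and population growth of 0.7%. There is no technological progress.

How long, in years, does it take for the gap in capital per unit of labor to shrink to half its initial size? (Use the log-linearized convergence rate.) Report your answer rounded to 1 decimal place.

about 12.4 years

Near the steady state the convergence rate is λ = (1 − α)(n + δ).
λ = (1 − 0.4) × 0.093 = 0.6 × 0.093 = 0.0558
Half-life = ln 2 / λ = 0.6931 / 0.0558 ≈ 12.42 years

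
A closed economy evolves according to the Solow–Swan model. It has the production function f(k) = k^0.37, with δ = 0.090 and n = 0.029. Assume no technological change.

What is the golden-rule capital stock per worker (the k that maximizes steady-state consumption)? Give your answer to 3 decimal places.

The golden rule sets f'(k) = n + δ, i.e. α·k^(α−1) = n + δ.
So k^(1−α) = α / (n + δ) = 0.37 / 0.119 = 3.1092.
k_gold = 3.1092^(1/0.63) ≈ 6.0532

k_gold ≈ 6.053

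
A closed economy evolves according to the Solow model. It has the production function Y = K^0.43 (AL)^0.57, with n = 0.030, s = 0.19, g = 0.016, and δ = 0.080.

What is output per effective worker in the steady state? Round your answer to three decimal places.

In steady state, investment equals break-even investment: s·k^α = (n + g + δ)·k.
Dividing both sides by k: k^(1−α) = s / (n + g + δ).
k^0.57 = 0.19 / (0.030 + 0.016 + 0.080) = 0.19 / 0.126 = 1.5079
k* = 1.5079^(1/0.57) ≈ 2.0556
y* = (k*)^α = 2.0556^0.43 ≈ 1.3632

y* = 1.363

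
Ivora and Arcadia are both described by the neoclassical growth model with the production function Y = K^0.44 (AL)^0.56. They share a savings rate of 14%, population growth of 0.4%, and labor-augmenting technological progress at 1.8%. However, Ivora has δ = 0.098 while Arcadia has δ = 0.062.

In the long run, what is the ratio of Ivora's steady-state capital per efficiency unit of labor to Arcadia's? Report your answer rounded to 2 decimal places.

ratio ≈ 0.53

Steady-state k* = [s/(n + g + δ)]^(1/(1−α)), so the ratio is [ (s_I/(n + g + δ)_I) / (s_A/(n + g + δ)_A) ]^1.7857.
s_I/(n + g + δ)_I = 0.14/0.120 = 1.1667; s_A/(n + g + δ)_A = 0.14/0.084 = 1.6667.
Ratio = (1.1667/1.6667)^1.7857 = 0.7000^1.7857 ≈ 0.5289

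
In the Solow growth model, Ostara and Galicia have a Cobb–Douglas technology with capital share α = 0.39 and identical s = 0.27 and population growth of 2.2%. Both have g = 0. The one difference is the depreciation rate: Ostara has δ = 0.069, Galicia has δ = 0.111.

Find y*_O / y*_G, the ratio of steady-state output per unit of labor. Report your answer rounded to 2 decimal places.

y*_O / y*_G ≈ 1.27

Steady-state y* = [s/(n + δ)]^(α/(1−α)), so the ratio is [ (s_O/(n + δ)_O) / (s_G/(n + δ)_G) ]^0.6393.
s_O/(n + δ)_O = 0.27/0.091 = 2.9670; s_G/(n + δ)_G = 0.27/0.133 = 2.0301.
Ratio = (2.9670/2.0301)^0.6393 = 1.4615^0.6393 ≈ 1.2745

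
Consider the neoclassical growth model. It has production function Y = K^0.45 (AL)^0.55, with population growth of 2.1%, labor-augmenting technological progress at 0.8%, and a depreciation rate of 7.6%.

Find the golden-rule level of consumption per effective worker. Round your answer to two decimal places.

At the golden rule, f'(k) = n + g + δ, so α·k^(α−1) = n + g + δ and k_gold = (α/(n + g + δ))^(1/(1−α)).
k_gold = (0.45/0.105)^(1/0.55) = 4.2857^1.8182 ≈ 14.0975
c_gold = f(k_gold) − (n + g + δ)·k_gold = 3.2894 − 0.105×14.0975 ≈ 1.8092

c_gold ≈ 1.81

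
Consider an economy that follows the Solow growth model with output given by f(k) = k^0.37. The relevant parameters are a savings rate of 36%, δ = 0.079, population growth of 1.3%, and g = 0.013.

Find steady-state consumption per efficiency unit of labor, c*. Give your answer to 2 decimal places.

Steady state requires s·f(k) = (n + g + δ)·k, i.e. s·k^α = (n + g + δ)·k.
Dividing both sides by k: k^(1−α) = s / (n + g + δ).
k^0.63 = 0.36 / (0.013 + 0.013 + 0.079) = 0.36 / 0.105 = 3.4286
k* = 3.4286^(1/0.63) ≈ 7.0696
y* = (k*)^α = 7.0696^0.37 ≈ 2.0619
c* = (1 − s)·y* = (1 − 0.36) × 2.0619 ≈ 1.3196

c* ≈ 1.32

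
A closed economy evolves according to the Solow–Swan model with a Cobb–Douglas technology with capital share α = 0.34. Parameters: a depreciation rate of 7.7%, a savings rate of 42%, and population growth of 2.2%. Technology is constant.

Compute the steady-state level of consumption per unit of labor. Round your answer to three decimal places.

c* ≈ 1.221

Steady state requires s·f(k) = (n + δ)·k, i.e. s·k^α = (n + δ)·k.
Dividing both sides by k: k^(1−α) = s / (n + δ).
k^0.66 = 0.42 / (0.022 + 0.077) = 0.42 / 0.099 = 4.2424
k* = 4.2424^(1/0.66) ≈ 8.9315
y* = (k*)^α = 8.9315^0.34 ≈ 2.1053
c* = (1 − s)·y* = (1 − 0.42) × 2.1053 ≈ 1.2211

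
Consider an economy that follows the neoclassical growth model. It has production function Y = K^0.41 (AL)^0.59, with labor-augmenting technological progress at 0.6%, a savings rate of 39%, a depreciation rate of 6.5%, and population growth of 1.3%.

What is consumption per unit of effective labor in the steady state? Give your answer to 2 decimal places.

In steady state, investment equals break-even investment: s·k^α = (n + g + δ)·k.
Rearranging, k^(1−α) = s / (n + g + δ).
k^0.59 = 0.39 / (0.013 + 0.006 + 0.065) = 0.39 / 0.084 = 4.6429
k* = 4.6429^(1/0.59) ≈ 13.4943
y* = (k*)^α = 13.4943^0.41 ≈ 2.9064
c* = (1 − s)·y* = (1 − 0.39) × 2.9064 ≈ 1.7729

c* ≈ 1.77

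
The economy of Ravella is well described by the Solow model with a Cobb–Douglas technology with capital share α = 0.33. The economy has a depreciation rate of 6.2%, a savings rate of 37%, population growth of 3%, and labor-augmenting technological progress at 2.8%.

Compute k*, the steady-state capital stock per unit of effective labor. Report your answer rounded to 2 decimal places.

k* = 5.37

In steady state, investment equals break-even investment: s·k^α = (n + g + δ)·k.
Rearranging, k^(1−α) = s / (n + g + δ).
k^0.67 = 0.37 / (0.030 + 0.028 + 0.062) = 0.37 / 0.120 = 3.0833
k* = 3.0833^(1/0.67) ≈ 5.3688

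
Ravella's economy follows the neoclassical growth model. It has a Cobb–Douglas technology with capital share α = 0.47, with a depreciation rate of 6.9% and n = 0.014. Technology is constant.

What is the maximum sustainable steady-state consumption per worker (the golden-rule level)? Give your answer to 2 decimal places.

At the golden rule, f'(k) = n + δ, so α·k^(α−1) = n + δ and k_gold = (α/(n + δ))^(1/(1−α)).
k_gold = (0.47/0.083)^(1/0.53) = 5.6627^1.8868 ≈ 26.3515
c_gold = f(k_gold) − (n + δ)·k_gold = 4.6535 − 0.083×26.3515 ≈ 2.4663

c_gold ≈ 2.47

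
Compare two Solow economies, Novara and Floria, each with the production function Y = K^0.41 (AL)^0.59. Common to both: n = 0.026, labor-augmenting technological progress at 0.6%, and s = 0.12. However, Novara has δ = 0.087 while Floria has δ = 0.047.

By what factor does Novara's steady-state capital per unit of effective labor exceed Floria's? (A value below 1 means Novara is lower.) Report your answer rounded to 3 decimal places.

Steady-state k* = [s/(n + g + δ)]^(1/(1−α)), so the ratio is [ (s_N/(n + g + δ)_N) / (s_F/(n + g + δ)_F) ]^1.6949.
s_N/(n + g + δ)_N = 0.12/0.119 = 1.0084; s_F/(n + g + δ)_F = 0.12/0.079 = 1.5190.
Ratio = (1.0084/1.5190)^1.6949 = 0.6639^1.6949 ≈ 0.4994

ratio ≈ 0.499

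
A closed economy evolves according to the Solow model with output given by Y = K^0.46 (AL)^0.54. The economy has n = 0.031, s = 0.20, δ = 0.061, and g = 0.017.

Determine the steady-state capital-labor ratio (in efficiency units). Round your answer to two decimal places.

k* = 3.08

Steady state requires s·f(k) = (n + g + δ)·k, i.e. s·k^α = (n + g + δ)·k.
Dividing both sides by k: k^(1−α) = s / (n + g + δ).
k^0.54 = 0.20 / (0.031 + 0.017 + 0.061) = 0.20 / 0.109 = 1.8349
k* = 1.8349^(1/0.54) ≈ 3.0773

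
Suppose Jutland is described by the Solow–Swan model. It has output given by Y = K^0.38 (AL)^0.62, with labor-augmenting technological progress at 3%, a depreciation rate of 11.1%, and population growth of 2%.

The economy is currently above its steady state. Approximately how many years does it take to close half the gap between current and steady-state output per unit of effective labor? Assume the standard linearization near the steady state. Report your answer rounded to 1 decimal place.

Near the steady state the convergence rate is λ = (1 − α)(n + g + δ).
λ = (1 − 0.38) × 0.161 = 0.62 × 0.161 = 0.09982
Half-life = ln 2 / λ = 0.6931 / 0.09982 ≈ 6.94 years

half-life ≈ 6.9 years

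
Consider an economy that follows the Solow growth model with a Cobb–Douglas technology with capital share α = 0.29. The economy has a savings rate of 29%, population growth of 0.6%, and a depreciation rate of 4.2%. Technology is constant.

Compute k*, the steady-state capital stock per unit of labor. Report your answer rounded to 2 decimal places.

In steady state, investment equals break-even investment: s·k^α = (n + δ)·k.
Dividing both sides by k: k^(1−α) = s / (n + δ).
k^0.71 = 0.29 / (0.006 + 0.042) = 0.29 / 0.048 = 6.0417
k* = 6.0417^(1/0.71) ≈ 12.5958

k* = 12.60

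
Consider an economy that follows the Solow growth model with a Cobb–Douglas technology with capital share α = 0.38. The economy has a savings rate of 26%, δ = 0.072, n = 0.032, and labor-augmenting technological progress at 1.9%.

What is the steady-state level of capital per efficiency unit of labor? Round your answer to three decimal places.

k* = 3.344

Steady state requires s·f(k) = (n + g + δ)·k, i.e. s·k^α = (n + g + δ)·k.
Rearranging, k^(1−α) = s / (n + g + δ).
k^0.62 = 0.26 / (0.032 + 0.019 + 0.072) = 0.26 / 0.123 = 2.1138
k* = 2.1138^(1/0.62) ≈ 3.3442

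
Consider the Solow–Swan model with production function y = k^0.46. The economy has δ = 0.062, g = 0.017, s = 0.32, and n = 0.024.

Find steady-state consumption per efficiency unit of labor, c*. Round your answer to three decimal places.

c* ≈ 1.786

At the steady state, Δk = 0, so s·k^α = (n + g + δ)·k.
Dividing both sides by k: k^(1−α) = s / (n + g + δ).
k^0.54 = 0.32 / (0.024 + 0.017 + 0.062) = 0.32 / 0.103 = 3.1068
k* = 3.1068^(1/0.54) ≈ 8.1600
y* = (k*)^α = 8.1600^0.46 ≈ 2.6265
c* = (1 − s)·y* = (1 − 0.32) × 2.6265 ≈ 1.7860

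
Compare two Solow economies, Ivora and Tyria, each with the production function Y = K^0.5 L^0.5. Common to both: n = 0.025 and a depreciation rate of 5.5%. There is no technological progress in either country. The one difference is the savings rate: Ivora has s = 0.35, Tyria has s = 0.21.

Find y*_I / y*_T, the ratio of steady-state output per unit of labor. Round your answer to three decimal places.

Steady-state y* = [s/(n + δ)]^(α/(1−α)), so the ratio is [ (s_I/(n + δ)_I) / (s_T/(n + δ)_T) ]^1.
s_I/(n + δ)_I = 0.35/0.080 = 4.3750; s_T/(n + δ)_T = 0.21/0.080 = 2.6250.
Ratio = (4.3750/2.6250)^1 = 1.6667^1 ≈ 1.6667

y*_I / y*_T ≈ 1.667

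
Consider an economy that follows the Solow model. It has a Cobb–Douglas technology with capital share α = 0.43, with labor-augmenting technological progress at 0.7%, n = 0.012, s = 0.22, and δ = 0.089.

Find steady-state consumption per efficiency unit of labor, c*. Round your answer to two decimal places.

At the steady state, Δk = 0, so s·k^α = (n + g + δ)·k.
Dividing both sides by k: k^(1−α) = s / (n + g + δ).
k^0.57 = 0.22 / (0.012 + 0.007 + 0.089) = 0.22 / 0.108 = 2.0370
k* = 2.0370^(1/0.57) ≈ 3.4841
y* = (k*)^α = 3.4841^0.43 ≈ 1.7104
c* = (1 − s)·y* = (1 − 0.22) × 1.7104 ≈ 1.3341

c* ≈ 1.33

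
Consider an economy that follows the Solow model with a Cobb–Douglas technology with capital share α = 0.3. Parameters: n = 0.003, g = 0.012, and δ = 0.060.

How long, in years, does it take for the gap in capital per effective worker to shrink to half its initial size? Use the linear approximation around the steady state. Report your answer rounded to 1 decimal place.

Near the steady state the convergence rate is λ = (1 − α)(n + g + δ).
λ = (1 − 0.3) × 0.075 = 0.7 × 0.075 = 0.0525
Half-life = ln 2 / λ = 0.6931 / 0.0525 ≈ 13.20 years

half-life ≈ 13.2 years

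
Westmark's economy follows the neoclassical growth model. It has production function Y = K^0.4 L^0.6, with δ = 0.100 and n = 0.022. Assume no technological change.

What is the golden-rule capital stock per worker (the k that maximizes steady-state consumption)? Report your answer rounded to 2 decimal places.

The golden rule sets f'(k) = n + δ, i.e. α·k^(α−1) = n + δ.
So k^(1−α) = α / (n + δ) = 0.4 / 0.122 = 3.2787.
k_gold = 3.2787^(1/0.6) ≈ 7.2361

k_gold ≈ 7.24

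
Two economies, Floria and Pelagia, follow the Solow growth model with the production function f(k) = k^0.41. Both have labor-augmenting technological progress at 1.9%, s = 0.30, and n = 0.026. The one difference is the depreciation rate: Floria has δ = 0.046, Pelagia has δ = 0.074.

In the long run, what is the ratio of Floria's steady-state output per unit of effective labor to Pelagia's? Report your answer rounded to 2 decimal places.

ratio ≈ 1.20

Steady-state y* = [s/(n + g + δ)]^(α/(1−α)), so the ratio is [ (s_F/(n + g + δ)_F) / (s_P/(n + g + δ)_P) ]^0.6949.
s_F/(n + g + δ)_F = 0.30/0.091 = 3.2967; s_P/(n + g + δ)_P = 0.30/0.119 = 2.5210.
Ratio = (3.2967/2.5210)^0.6949 = 1.3077^0.6949 ≈ 1.2049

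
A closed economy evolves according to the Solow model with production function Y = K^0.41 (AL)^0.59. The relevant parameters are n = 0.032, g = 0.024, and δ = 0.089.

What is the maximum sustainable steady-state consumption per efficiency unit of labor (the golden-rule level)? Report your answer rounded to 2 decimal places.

At the golden rule, f'(k) = n + g + δ, so α·k^(α−1) = n + g + δ and k_gold = (α/(n + g + δ))^(1/(1−α)).
k_gold = (0.41/0.145)^(1/0.59) = 2.8276^1.6949 ≈ 5.8225
c_gold = f(k_gold) − (n + g + δ)·k_gold = 2.0592 − 0.145×5.8225 ≈ 1.2149

c_gold ≈ 1.21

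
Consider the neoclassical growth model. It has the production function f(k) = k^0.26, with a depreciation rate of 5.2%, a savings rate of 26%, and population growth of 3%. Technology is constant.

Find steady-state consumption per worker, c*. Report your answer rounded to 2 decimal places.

Steady state requires s·f(k) = (n + δ)·k, i.e. s·k^α = (n + δ)·k.
Rearranging, k^(1−α) = s / (n + δ).
k^0.74 = 0.26 / (0.030 + 0.052) = 0.26 / 0.082 = 3.1707
k* = 3.1707^(1/0.74) ≈ 4.7559
y* = (k*)^α = 4.7559^0.26 ≈ 1.5000
c* = (1 − s)·y* = (1 − 0.26) × 1.5000 ≈ 1.1100

c* = 1.11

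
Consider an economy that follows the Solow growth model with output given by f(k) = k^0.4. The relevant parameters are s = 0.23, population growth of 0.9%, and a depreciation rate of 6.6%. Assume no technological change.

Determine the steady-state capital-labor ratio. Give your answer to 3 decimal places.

In steady state, investment equals break-even investment: s·k^α = (n + δ)·k.
Rearranging, k^(1−α) = s / (n + δ).
k^0.6 = 0.23 / (0.009 + 0.066) = 0.23 / 0.075 = 3.0667
k* = 3.0667^(1/0.6) ≈ 6.4732

k* ≈ 6.473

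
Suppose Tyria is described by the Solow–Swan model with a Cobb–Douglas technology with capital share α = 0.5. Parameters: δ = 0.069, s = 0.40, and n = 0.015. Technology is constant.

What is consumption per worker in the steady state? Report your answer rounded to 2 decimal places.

Steady state requires s·f(k) = (n + δ)·k, i.e. s·k^α = (n + δ)·k.
Dividing both sides by k: k^(1−α) = s / (n + δ).
k^0.5 = 0.40 / (0.015 + 0.069) = 0.40 / 0.084 = 4.7619
k* = 4.7619^(1/0.5) ≈ 22.6757
y* = (k*)^α = 22.6757^0.5 ≈ 4.7619
c* = (1 − s)·y* = (1 − 0.40) × 4.7619 ≈ 2.8571

c* = 2.86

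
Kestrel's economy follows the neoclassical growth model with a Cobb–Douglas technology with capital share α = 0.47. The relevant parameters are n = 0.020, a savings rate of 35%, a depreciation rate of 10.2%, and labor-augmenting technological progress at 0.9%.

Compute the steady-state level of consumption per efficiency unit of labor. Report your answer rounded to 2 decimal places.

At the steady state, Δk = 0, so s·k^α = (n + g + δ)·k.
Dividing both sides by k: k^(1−α) = s / (n + g + δ).
k^0.53 = 0.35 / (0.020 + 0.009 + 0.102) = 0.35 / 0.131 = 2.6718
k* = 2.6718^(1/0.53) ≈ 6.3869
y* = (k*)^α = 6.3869^0.47 ≈ 2.3905
c* = (1 − s)·y* = (1 − 0.35) × 2.3905 ≈ 1.5538

c* = 1.55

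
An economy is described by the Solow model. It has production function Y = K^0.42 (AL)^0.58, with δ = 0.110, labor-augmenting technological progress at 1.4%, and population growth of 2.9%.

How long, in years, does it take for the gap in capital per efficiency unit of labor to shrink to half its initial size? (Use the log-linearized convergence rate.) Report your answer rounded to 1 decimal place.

half-life ≈ 7.8 years

Near the steady state the convergence rate is λ = (1 − α)(n + g + δ).
λ = (1 − 0.42) × 0.153 = 0.58 × 0.153 = 0.08874
Half-life = ln 2 / λ = 0.6931 / 0.08874 ≈ 7.81 years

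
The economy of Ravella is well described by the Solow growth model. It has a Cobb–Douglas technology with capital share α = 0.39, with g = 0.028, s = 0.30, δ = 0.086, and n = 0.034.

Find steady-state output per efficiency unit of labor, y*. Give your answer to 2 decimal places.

In steady state, investment equals break-even investment: s·k^α = (n + g + δ)·k.
Rearranging, k^(1−α) = s / (n + g + δ).
k^0.61 = 0.30 / (0.034 + 0.028 + 0.086) = 0.30 / 0.148 = 2.0270
k* = 2.0270^(1/0.61) ≈ 3.1845
y* = (k*)^α = 3.1845^0.39 ≈ 1.5710

y* ≈ 1.57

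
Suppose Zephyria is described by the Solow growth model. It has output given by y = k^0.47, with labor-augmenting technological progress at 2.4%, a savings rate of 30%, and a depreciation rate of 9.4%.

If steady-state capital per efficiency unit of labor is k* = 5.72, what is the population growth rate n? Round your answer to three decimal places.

n ≈ 0.001

Steady state requires s·f(k) = (n + g + δ)·k, i.e. s·k^α = (n + g + δ)·k.
So s / (n + g + δ) = (k*)^(1−α) = 5.72^0.53 = 2.5201.
Therefore n + g + δ = s / 2.5201 = 0.30 / 2.5201 = 0.1190, so n = 0.1190 − 0.118 = 0.0010.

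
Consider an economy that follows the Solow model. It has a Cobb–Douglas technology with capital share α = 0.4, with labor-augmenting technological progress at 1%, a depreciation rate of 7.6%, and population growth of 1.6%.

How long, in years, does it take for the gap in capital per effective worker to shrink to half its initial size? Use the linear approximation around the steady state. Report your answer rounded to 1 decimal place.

Near the steady state the convergence rate is λ = (1 − α)(n + g + δ).
λ = (1 − 0.4) × 0.102 = 0.6 × 0.102 = 0.0612
Half-life = ln 2 / λ = 0.6931 / 0.0612 ≈ 11.33 years

t_½ ≈ 11.3 years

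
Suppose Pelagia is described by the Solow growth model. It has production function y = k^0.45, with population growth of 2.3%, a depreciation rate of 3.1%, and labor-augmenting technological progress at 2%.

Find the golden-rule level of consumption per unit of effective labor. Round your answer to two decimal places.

At the golden rule, f'(k) = n + g + δ, so α·k^(α−1) = n + g + δ and k_gold = (α/(n + g + δ))^(1/(1−α)).
k_gold = (0.45/0.074)^(1/0.55) = 6.0811^1.8182 ≈ 26.6340
c_gold = f(k_gold) − (n + g + δ)·k_gold = 4.3797 − 0.074×26.6340 ≈ 2.4088

c_gold ≈ 2.41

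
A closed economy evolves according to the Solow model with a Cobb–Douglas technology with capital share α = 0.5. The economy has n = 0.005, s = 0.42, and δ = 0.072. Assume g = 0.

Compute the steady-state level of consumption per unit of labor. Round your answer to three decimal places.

In steady state, investment equals break-even investment: s·k^α = (n + δ)·k.
Rearranging, k^(1−α) = s / (n + δ).
k^0.5 = 0.42 / (0.005 + 0.072) = 0.42 / 0.077 = 5.4545
k* = 5.4545^(1/0.5) ≈ 29.7516
y* = (k*)^α = 29.7516^0.5 ≈ 5.4545
c* = (1 − s)·y* = (1 − 0.42) × 5.4545 ≈ 3.1636

c* = 3.164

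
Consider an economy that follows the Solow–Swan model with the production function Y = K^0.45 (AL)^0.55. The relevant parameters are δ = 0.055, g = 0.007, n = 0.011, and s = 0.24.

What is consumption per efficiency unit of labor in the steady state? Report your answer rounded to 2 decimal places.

Steady state requires s·f(k) = (n + g + δ)·k, i.e. s·k^α = (n + g + δ)·k.
Dividing both sides by k: k^(1−α) = s / (n + g + δ).
k^0.55 = 0.24 / (0.011 + 0.007 + 0.055) = 0.24 / 0.073 = 3.2877
k* = 3.2877^(1/0.55) ≈ 8.7057
y* = (k*)^α = 8.7057^0.45 ≈ 2.6480
c* = (1 − s)·y* = (1 − 0.24) × 2.6480 ≈ 2.0125

c* ≈ 2.01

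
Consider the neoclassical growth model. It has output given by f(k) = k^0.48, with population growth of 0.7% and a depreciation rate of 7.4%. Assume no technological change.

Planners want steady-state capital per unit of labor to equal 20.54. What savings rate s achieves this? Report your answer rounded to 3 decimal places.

s ≈ 0.390

At the steady state, Δk = 0, so s·k^α = (n + δ)·k.
So s / (n + δ) = (k*)^(1−α) = 20.54^0.52 = 4.8145.
Therefore s = 4.8145 × (n + δ) = 4.8145 × 0.081 = 0.3900.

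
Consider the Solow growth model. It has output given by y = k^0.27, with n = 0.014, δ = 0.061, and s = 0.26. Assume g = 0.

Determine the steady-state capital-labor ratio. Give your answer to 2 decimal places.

k* ≈ 5.49

Steady state requires s·f(k) = (n + δ)·k, i.e. s·k^α = (n + δ)·k.
Rearranging, k^(1−α) = s / (n + δ).
k^0.73 = 0.26 / (0.014 + 0.061) = 0.26 / 0.075 = 3.4667
k* = 3.4667^(1/0.73) ≈ 5.4905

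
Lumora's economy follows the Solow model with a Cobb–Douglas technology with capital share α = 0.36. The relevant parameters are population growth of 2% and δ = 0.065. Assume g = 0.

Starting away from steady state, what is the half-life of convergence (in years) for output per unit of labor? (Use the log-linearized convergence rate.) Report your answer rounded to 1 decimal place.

Near the steady state the convergence rate is λ = (1 − α)(n + δ).
λ = (1 − 0.36) × 0.085 = 0.64 × 0.085 = 0.0544
Half-life = ln 2 / λ = 0.6931 / 0.0544 ≈ 12.74 years

t_½ ≈ 12.7 years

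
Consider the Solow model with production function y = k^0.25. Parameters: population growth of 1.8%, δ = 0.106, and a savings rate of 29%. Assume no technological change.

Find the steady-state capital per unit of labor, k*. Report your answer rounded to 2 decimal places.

At the steady state, Δk = 0, so s·k^α = (n + δ)·k.
Dividing both sides by k: k^(1−α) = s / (n + δ).
k^0.75 = 0.29 / (0.018 + 0.106) = 0.29 / 0.124 = 2.3387
k* = 2.3387^(1/0.75) ≈ 3.1043

k* = 3.10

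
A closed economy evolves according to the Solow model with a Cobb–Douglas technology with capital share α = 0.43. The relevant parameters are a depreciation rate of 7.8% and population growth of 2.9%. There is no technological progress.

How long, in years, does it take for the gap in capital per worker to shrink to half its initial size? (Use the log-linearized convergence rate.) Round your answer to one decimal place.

about 11.4 years

Near the steady state the convergence rate is λ = (1 − α)(n + δ).
λ = (1 − 0.43) × 0.107 = 0.57 × 0.107 = 0.06099
Half-life = ln 2 / λ = 0.6931 / 0.06099 ≈ 11.36 years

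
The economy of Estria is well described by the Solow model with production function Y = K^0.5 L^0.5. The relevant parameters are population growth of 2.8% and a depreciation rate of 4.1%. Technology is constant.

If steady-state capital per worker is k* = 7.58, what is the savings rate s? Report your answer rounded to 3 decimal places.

At the steady state, Δk = 0, so s·k^α = (n + δ)·k.
So s / (n + δ) = (k*)^(1−α) = 7.58^0.5 = 2.7532.
Therefore s = 2.7532 × (n + δ) = 2.7532 × 0.069 = 0.1900.

s ≈ 0.190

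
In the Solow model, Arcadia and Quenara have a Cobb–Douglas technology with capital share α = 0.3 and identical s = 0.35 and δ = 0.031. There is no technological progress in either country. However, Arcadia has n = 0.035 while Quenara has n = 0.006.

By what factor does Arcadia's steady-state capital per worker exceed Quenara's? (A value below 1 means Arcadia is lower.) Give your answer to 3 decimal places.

Steady-state k* = [s/(n + δ)]^(1/(1−α)), so the ratio is [ (s_A/(n + δ)_A) / (s_Q/(n + δ)_Q) ]^1.4286.
s_A/(n + δ)_A = 0.35/0.066 = 5.3030; s_Q/(n + δ)_Q = 0.35/0.037 = 9.4595.
Ratio = (5.3030/9.4595)^1.4286 = 0.5606^1.4286 ≈ 0.4374

k*_A / k*_Q ≈ 0.437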